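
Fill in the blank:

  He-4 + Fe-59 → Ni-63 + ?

gamma ray

Conserve mass number: 4 + 59 = 63 + A, so A = 0.
Conserve atomic number: 2 + 26 = 28 + Z, so Z = 0.
A = 0 and Z = 0 is γ — a gamma ray.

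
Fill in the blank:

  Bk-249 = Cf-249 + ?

Conserve mass number: 249 = 249 + A, so A = 0.
Conserve atomic number: 97 = 98 + Z, so Z = -1.
A = 0 and Z = -1 is e⁻ — a beta-minus particle.

beta-minus particle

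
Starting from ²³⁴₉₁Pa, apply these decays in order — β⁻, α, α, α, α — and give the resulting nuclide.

Start: (A, Z) = (234, 91).
After β⁻: (234, 92).
After α: (230, 90).
After α: (226, 88).
After α: (222, 86).
After α: (218, 84).
Z = 84 is polonium.

Po-218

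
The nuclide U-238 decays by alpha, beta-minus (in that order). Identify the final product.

Start: (A, Z) = (238, 92).
After α: (234, 90).
After β⁻: (234, 91).
Z = 91 is protactinium.

Pa-234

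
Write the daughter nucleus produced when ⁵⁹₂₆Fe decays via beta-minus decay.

Co-59

Beta-minus decay: mass number changes by +0, atomic number by +1.
A: 59 = 59; Z: 26 + 1 = 27.
Z = 27 is cobalt, so the daughter is ⁵⁹₂₇Co.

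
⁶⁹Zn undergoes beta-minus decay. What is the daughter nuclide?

Ga-69

Beta-minus decay: mass number changes by +0, atomic number by +1.
A: 69 = 69; Z: 30 + 1 = 31.
Z = 31 is gallium, so the daughter is ⁶⁹Ga.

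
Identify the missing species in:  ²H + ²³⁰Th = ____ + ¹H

Th-231

Conserve mass number: 2 + 230 = A + 1, so A = 231.
Conserve atomic number: 1 + 90 = Z + 1, so Z = 90.
Z = 90 is thorium, so the species is ²³¹Th.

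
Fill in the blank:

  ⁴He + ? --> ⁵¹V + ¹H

Ti-48

Conserve mass number: 4 + A = 51 + 1, so A = 48.
Conserve atomic number: 2 + Z = 23 + 1, so Z = 22.
Z = 22 is titanium, so the species is ⁴⁸Ti.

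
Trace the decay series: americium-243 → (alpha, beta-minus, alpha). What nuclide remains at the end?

Start: (A, Z) = (243, 95).
After α: (239, 93).
After β⁻: (239, 94).
After α: (235, 92).
Z = 92 is uranium.

U-235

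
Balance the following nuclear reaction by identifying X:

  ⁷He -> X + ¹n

Conserve mass number: 7 = A + 1, so A = 6.
Conserve atomic number: 2 = Z + 0, so Z = 2.
Z = 2 is helium, so the species is ⁶He.

He-6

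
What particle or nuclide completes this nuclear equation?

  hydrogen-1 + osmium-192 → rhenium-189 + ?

Conserve mass number: 1 + 192 = 189 + A, so A = 4.
Conserve atomic number: 1 + 76 = 75 + Z, so Z = 2.
A = 4 and Z = 2 is helium-4 — an alpha particle.

alpha particle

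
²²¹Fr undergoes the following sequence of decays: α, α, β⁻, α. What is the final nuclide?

Start: (A, Z) = (221, 87).
After α: (217, 85).
After α: (213, 83).
After β⁻: (213, 84).
After α: (209, 82).
Z = 82 is lead.

Pb-209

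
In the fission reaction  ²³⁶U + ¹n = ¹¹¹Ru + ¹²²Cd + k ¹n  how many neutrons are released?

Conserve mass number: 237 = 111 + 122 + k, so k = 237 − 233 = 4.
Check atomic number: 92 = 44 + 48 + 0 = 92. ✓

4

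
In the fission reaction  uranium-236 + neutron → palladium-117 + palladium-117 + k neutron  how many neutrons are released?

Conserve mass number: 237 = 117 + 117 + k, so k = 237 − 234 = 3.
Check atomic number: 92 = 46 + 46 + 0 = 92. ✓

3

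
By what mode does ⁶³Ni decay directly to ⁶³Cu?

ΔA = 63 − 63 = 0; ΔZ = 29 − 28 = +1.
A is unchanged and Z rises by 1 — a neutron has become a proton (β⁻ decay).

beta-minus decay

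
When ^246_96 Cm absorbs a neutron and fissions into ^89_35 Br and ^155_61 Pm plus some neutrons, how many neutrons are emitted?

3

Conserve mass number: 247 = 89 + 155 + k, so k = 247 − 244 = 3.
Check atomic number: 96 = 35 + 61 + 0 = 96. ✓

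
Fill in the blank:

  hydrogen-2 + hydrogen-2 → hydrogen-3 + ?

Conserve mass number: 2 + 2 = 3 + A, so A = 1.
Conserve atomic number: 1 + 1 = 1 + Z, so Z = 1.
A = 1 and Z = 1 is hydrogen-1 — a proton.

proton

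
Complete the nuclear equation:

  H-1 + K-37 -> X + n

Conserve mass number: 1 + 37 = A + 1, so A = 37.
Conserve atomic number: 1 + 19 = Z + 0, so Z = 20.
Z = 20 is calcium, so the species is Ca-37.

Ca-37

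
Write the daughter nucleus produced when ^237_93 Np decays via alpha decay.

Pa-233

Alpha decay: mass number changes by -4, atomic number by -2.
A: 237 − 4 = 233; Z: 93 − 2 = 91.
Z = 91 is protactinium, so the daughter is ^233_91 Pa.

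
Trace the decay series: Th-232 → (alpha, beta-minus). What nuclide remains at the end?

Ac-228

Start: (A, Z) = (232, 90).
After α: (228, 88).
After β⁻: (228, 89).
Z = 89 is actinium.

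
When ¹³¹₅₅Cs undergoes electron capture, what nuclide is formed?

Xe-131

Electron capture: mass number changes by +0, atomic number by -1.
A: 131 = 131; Z: 55 − 1 = 54.
Z = 54 is xenon, so the daughter is ¹³¹₅₄Xe.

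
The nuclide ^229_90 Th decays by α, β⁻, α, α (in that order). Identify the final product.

Start: (A, Z) = (229, 90).
After α: (225, 88).
After β⁻: (225, 89).
After α: (221, 87).
After α: (217, 85).
Z = 85 is astatine.

At-217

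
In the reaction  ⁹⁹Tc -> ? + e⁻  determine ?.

Conserve mass number: 99 = A + 0, so A = 99.
Conserve atomic number: 43 = Z − 1, so Z = 44.
Z = 44 is ruthenium, so the species is ⁹⁹Ru.

Ru-99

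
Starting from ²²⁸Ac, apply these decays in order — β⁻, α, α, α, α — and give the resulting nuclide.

Pb-212

Start: (A, Z) = (228, 89).
After β⁻: (228, 90).
After α: (224, 88).
After α: (220, 86).
After α: (216, 84).
After α: (212, 82).
Z = 82 is lead.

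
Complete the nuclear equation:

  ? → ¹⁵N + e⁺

Conserve mass number: A = 15 + 0, so A = 15.
Conserve atomic number: Z = 7 + 1, so Z = 8.
Z = 8 is oxygen, so the species is ¹⁵O.

O-15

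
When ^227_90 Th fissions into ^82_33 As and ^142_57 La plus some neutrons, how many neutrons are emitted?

3

Conserve mass number: 227 = 82 + 142 + k, so k = 227 − 224 = 3.
Check atomic number: 90 = 33 + 57 + 0 = 90. ✓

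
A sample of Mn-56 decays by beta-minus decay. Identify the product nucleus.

Beta-minus decay: mass number changes by +0, atomic number by +1.
A: 56 = 56; Z: 25 + 1 = 26.
Z = 26 is iron, so the daughter is Fe-56.

Fe-56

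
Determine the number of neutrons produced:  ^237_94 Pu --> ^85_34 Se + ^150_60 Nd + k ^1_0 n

2

Conserve mass number: 237 = 85 + 150 + k, so k = 237 − 235 = 2.
Check atomic number: 94 = 34 + 60 + 0 = 94. ✓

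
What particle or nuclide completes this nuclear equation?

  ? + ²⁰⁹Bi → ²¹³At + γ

Conserve mass number: A + 209 = 213 + 0, so A = 4.
Conserve atomic number: Z + 83 = 85 + 0, so Z = 2.
A = 4 and Z = 2 is ⁴He — an alpha particle.

alpha particle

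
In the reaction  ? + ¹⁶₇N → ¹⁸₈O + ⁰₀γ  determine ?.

deuteron

Conserve mass number: A + 16 = 18 + 0, so A = 2.
Conserve atomic number: Z + 7 = 8 + 0, so Z = 1.
A = 2 and Z = 1 is ²₁H — a deuteron.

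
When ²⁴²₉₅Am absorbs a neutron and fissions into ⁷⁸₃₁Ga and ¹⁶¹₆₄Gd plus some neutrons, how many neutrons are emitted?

4

Conserve mass number: 243 = 78 + 161 + k, so k = 243 − 239 = 4.
Check atomic number: 95 = 31 + 64 + 0 = 95. ✓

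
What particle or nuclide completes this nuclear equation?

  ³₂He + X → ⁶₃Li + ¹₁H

alpha particle

Conserve mass number: 3 + A = 6 + 1, so A = 4.
Conserve atomic number: 2 + Z = 3 + 1, so Z = 2.
A = 4 and Z = 2 is ⁴₂He — an alpha particle.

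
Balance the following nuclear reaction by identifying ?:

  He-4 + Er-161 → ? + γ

Yb-165

Conserve mass number: 4 + 161 = A + 0, so A = 165.
Conserve atomic number: 2 + 68 = Z + 0, so Z = 70.
Z = 70 is ytterbium, so the species is Yb-165.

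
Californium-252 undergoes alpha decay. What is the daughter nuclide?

Alpha decay: mass number changes by -4, atomic number by -2.
A: 252 − 4 = 248; Z: 98 − 2 = 96.
Z = 96 is curium, so the daughter is curium-248.

Cm-248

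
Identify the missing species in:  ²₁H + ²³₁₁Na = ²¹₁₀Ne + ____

Conserve mass number: 2 + 23 = 21 + A, so A = 4.
Conserve atomic number: 1 + 11 = 10 + Z, so Z = 2.
A = 4 and Z = 2 is ⁴₂He — an alpha particle.

alpha particle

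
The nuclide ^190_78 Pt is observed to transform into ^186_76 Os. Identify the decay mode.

ΔA = 186 − 190 = -4; ΔZ = 76 − 78 = -2.
A drops by 4 and Z drops by 2 — the signature of alpha emission.

alpha decay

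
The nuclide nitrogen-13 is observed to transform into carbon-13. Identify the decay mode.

ΔA = 13 − 13 = 0; ΔZ = 6 − 7 = -1.
A is unchanged and Z drops by 1 — a proton has become a neutron (β⁺ emission or electron capture).

beta-plus decay or electron capture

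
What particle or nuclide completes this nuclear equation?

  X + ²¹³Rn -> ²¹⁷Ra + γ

alpha particle

Conserve mass number: A + 213 = 217 + 0, so A = 4.
Conserve atomic number: Z + 86 = 88 + 0, so Z = 2.
A = 4 and Z = 2 is ⁴He — an alpha particle.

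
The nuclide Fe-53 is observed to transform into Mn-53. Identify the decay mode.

ΔA = 53 − 53 = 0; ΔZ = 25 − 26 = -1.
A is unchanged and Z drops by 1 — a proton has become a neutron (β⁺ emission or electron capture).

beta-plus decay or electron capture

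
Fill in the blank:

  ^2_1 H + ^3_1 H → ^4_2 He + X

neutron

Conserve mass number: 2 + 3 = 4 + A, so A = 1.
Conserve atomic number: 1 + 1 = 2 + Z, so Z = 0.
A = 1 and Z = 0 is ^1_0 n — a neutron.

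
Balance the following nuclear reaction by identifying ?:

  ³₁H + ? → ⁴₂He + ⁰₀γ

proton

Conserve mass number: 3 + A = 4 + 0, so A = 1.
Conserve atomic number: 1 + Z = 2 + 0, so Z = 1.
A = 1 and Z = 1 is ¹₁H — a proton.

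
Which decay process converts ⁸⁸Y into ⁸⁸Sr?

beta-plus decay or electron capture

ΔA = 88 − 88 = 0; ΔZ = 38 − 39 = -1.
A is unchanged and Z drops by 1 — a proton has become a neutron (β⁺ emission or electron capture).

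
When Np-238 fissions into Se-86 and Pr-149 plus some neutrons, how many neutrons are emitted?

Conserve mass number: 238 = 86 + 149 + k, so k = 238 − 235 = 3.
Check atomic number: 93 = 34 + 59 + 0 = 93. ✓

3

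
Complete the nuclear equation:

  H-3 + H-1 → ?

He-4

Conserve mass number: 3 + 1 = A, so A = 4.
Conserve atomic number: 1 + 1 = Z, so Z = 2.
A = 4 and Z = 2 is He-4 — an alpha particle.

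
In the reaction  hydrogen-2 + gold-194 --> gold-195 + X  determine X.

proton

Conserve mass number: 2 + 194 = 195 + A, so A = 1.
Conserve atomic number: 1 + 79 = 79 + Z, so Z = 1.
A = 1 and Z = 1 is hydrogen-1 — a proton.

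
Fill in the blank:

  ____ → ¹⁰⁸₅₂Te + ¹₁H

Conserve mass number: A = 108 + 1, so A = 109.
Conserve atomic number: Z = 52 + 1, so Z = 53.
Z = 53 is iodine, so the species is ¹⁰⁹₅₃I.

I-109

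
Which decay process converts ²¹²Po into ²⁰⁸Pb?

ΔA = 208 − 212 = -4; ΔZ = 82 − 84 = -2.
A drops by 4 and Z drops by 2 — the signature of alpha emission.

alpha decay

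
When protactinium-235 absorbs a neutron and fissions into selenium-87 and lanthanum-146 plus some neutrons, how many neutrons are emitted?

3

Conserve mass number: 236 = 87 + 146 + k, so k = 236 − 233 = 3.
Check atomic number: 91 = 34 + 57 + 0 = 91. ✓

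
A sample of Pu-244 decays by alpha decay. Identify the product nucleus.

Alpha decay: mass number changes by -4, atomic number by -2.
A: 244 − 4 = 240; Z: 94 − 2 = 92.
Z = 92 is uranium, so the daughter is U-240.

U-240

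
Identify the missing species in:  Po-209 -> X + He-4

Conserve mass number: 209 = A + 4, so A = 205.
Conserve atomic number: 84 = Z + 2, so Z = 82.
Z = 82 is lead, so the species is Pb-205.

Pb-205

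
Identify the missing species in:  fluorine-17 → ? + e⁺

Conserve mass number: 17 = A + 0, so A = 17.
Conserve atomic number: 9 = Z + 1, so Z = 8.
Z = 8 is oxygen, so the species is oxygen-17.

O-17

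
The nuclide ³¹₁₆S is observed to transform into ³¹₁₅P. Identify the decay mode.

ΔA = 31 − 31 = 0; ΔZ = 15 − 16 = -1.
A is unchanged and Z drops by 1 — a proton has become a neutron (β⁺ emission or electron capture).

beta-plus decay or electron capture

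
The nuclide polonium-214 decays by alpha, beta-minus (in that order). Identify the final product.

Bi-210

Start: (A, Z) = (214, 84).
After α: (210, 82).
After β⁻: (210, 83).
Z = 83 is bismuth.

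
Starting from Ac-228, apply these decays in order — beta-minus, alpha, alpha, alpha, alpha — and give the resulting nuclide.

Start: (A, Z) = (228, 89).
After β⁻: (228, 90).
After α: (224, 88).
After α: (220, 86).
After α: (216, 84).
After α: (212, 82).
Z = 82 is lead.

Pb-212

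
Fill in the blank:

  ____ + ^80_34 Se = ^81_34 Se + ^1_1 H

deuteron

Conserve mass number: A + 80 = 81 + 1, so A = 2.
Conserve atomic number: Z + 34 = 34 + 1, so Z = 1.
A = 2 and Z = 1 is ^2_1 H — a deuteron.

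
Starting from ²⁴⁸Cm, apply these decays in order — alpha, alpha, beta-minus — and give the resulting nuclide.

Start: (A, Z) = (248, 96).
After α: (244, 94).
After α: (240, 92).
After β⁻: (240, 93).
Z = 93 is neptunium.

Np-240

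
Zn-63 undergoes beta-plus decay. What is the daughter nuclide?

Cu-63

Beta-plus decay: mass number changes by +0, atomic number by -1.
A: 63 = 63; Z: 30 − 1 = 29.
Z = 29 is copper, so the daughter is Cu-63.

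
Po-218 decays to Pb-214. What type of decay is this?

ΔA = 214 − 218 = -4; ΔZ = 82 − 84 = -2.
A drops by 4 and Z drops by 2 — the signature of alpha emission.

alpha decay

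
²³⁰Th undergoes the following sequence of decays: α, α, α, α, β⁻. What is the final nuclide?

Start: (A, Z) = (230, 90).
After α: (226, 88).
After α: (222, 86).
After α: (218, 84).
After α: (214, 82).
After β⁻: (214, 83).
Z = 83 is bismuth.

Bi-214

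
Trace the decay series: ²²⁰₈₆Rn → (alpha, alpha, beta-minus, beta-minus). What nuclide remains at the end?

Start: (A, Z) = (220, 86).
After α: (216, 84).
After α: (212, 82).
After β⁻: (212, 83).
After β⁻: (212, 84).
Z = 84 is polonium.

Po-212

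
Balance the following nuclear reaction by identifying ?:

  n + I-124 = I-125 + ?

Conserve mass number: 1 + 124 = 125 + A, so A = 0.
Conserve atomic number: 0 + 53 = 53 + Z, so Z = 0.
A = 0 and Z = 0 is γ — a gamma ray.

gamma ray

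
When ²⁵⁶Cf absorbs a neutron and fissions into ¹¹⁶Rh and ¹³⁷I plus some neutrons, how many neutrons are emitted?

4

Conserve mass number: 257 = 116 + 137 + k, so k = 257 − 253 = 4.
Check atomic number: 98 = 45 + 53 + 0 = 98. ✓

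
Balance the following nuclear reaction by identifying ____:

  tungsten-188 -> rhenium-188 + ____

Conserve mass number: 188 = 188 + A, so A = 0.
Conserve atomic number: 74 = 75 + Z, so Z = -1.
A = 0 and Z = -1 is e⁻ — a beta-minus particle.

beta-minus particle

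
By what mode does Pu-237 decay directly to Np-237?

beta-plus decay or electron capture

ΔA = 237 − 237 = 0; ΔZ = 93 − 94 = -1.
A is unchanged and Z drops by 1 — a proton has become a neutron (β⁺ emission or electron capture).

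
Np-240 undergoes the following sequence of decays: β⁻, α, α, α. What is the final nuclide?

Ra-228

Start: (A, Z) = (240, 93).
After β⁻: (240, 94).
After α: (236, 92).
After α: (232, 90).
After α: (228, 88).
Z = 88 is radium.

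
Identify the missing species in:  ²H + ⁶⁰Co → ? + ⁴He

Fe-58

Conserve mass number: 2 + 60 = A + 4, so A = 58.
Conserve atomic number: 1 + 27 = Z + 2, so Z = 26.
Z = 26 is iron, so the species is ⁵⁸Fe.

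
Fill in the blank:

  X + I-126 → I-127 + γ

Conserve mass number: A + 126 = 127 + 0, so A = 1.
Conserve atomic number: Z + 53 = 53 + 0, so Z = 0.
A = 1 and Z = 0 is n — a neutron.

neutron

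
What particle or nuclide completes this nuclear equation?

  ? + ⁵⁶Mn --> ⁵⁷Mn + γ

Conserve mass number: A + 56 = 57 + 0, so A = 1.
Conserve atomic number: Z + 25 = 25 + 0, so Z = 0.
A = 1 and Z = 0 is ¹n — a neutron.

neutron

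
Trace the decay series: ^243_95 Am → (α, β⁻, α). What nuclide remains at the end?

U-235

Start: (A, Z) = (243, 95).
After α: (239, 93).
After β⁻: (239, 94).
After α: (235, 92).
Z = 92 is uranium.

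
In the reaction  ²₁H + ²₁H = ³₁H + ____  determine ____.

Conserve mass number: 2 + 2 = 3 + A, so A = 1.
Conserve atomic number: 1 + 1 = 1 + Z, so Z = 1.
A = 1 and Z = 1 is ¹₁H — a proton.

proton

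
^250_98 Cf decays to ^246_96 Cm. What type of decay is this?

alpha decay

ΔA = 246 − 250 = -4; ΔZ = 96 − 98 = -2.
A drops by 4 and Z drops by 2 — the signature of alpha emission.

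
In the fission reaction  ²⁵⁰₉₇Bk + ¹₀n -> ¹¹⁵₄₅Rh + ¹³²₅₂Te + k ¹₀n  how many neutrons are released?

4

Conserve mass number: 251 = 115 + 132 + k, so k = 251 − 247 = 4.
Check atomic number: 97 = 45 + 52 + 0 = 97. ✓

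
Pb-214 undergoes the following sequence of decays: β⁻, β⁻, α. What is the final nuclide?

Pb-210

Start: (A, Z) = (214, 82).
After β⁻: (214, 83).
After β⁻: (214, 84).
After α: (210, 82).
Z = 82 is lead.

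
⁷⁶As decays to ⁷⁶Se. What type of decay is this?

ΔA = 76 − 76 = 0; ΔZ = 34 − 33 = +1.
A is unchanged and Z rises by 1 — a neutron has become a proton (β⁻ decay).

beta-minus decay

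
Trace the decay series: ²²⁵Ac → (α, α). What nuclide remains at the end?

At-217

Start: (A, Z) = (225, 89).
After α: (221, 87).
After α: (217, 85).
Z = 85 is astatine.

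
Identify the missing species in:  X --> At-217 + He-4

Fr-221

Conserve mass number: A = 217 + 4, so A = 221.
Conserve atomic number: Z = 85 + 2, so Z = 87.
Z = 87 is francium, so the species is Fr-221.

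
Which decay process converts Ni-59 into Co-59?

beta-plus decay or electron capture

ΔA = 59 − 59 = 0; ΔZ = 27 − 28 = -1.
A is unchanged and Z drops by 1 — a proton has become a neutron (β⁺ emission or electron capture).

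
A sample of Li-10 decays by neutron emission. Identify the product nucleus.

Li-9

Neutron emission: mass number changes by -1, atomic number by +0.
A: 10 − 1 = 9; Z: 3 = 3.
Z = 3 is lithium, so the daughter is Li-9.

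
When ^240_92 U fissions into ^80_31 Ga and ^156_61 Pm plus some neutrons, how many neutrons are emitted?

Conserve mass number: 240 = 80 + 156 + k, so k = 240 − 236 = 4.
Check atomic number: 92 = 31 + 61 + 0 = 92. ✓

4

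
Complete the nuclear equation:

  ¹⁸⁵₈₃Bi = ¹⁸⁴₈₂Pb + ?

Conserve mass number: 185 = 184 + A, so A = 1.
Conserve atomic number: 83 = 82 + Z, so Z = 1.
A = 1 and Z = 1 is ¹₁H — a proton.

proton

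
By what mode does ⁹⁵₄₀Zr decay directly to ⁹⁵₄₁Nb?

beta-minus decay

ΔA = 95 − 95 = 0; ΔZ = 41 − 40 = +1.
A is unchanged and Z rises by 1 — a neutron has become a proton (β⁻ decay).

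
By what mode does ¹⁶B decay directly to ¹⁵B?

ΔA = 15 − 16 = -1; ΔZ = 5 − 5 = +0.
A drops by 1 with Z unchanged — a neutron was emitted.

neutron emission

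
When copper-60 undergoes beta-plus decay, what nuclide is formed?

Beta-plus decay: mass number changes by +0, atomic number by -1.
A: 60 = 60; Z: 29 − 1 = 28.
Z = 28 is nickel, so the daughter is nickel-60.

Ni-60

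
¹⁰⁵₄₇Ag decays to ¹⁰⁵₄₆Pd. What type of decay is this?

beta-plus decay or electron capture

ΔA = 105 − 105 = 0; ΔZ = 46 − 47 = -1.
A is unchanged and Z drops by 1 — a proton has become a neutron (β⁺ emission or electron capture).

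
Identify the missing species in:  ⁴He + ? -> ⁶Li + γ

Conserve mass number: 4 + A = 6 + 0, so A = 2.
Conserve atomic number: 2 + Z = 3 + 0, so Z = 1.
A = 2 and Z = 1 is ²H — a deuteron.

deuteron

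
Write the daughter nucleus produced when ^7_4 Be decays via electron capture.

Li-7

Electron capture: mass number changes by +0, atomic number by -1.
A: 7 = 7; Z: 4 − 1 = 3.
Z = 3 is lithium, so the daughter is ^7_3 Li.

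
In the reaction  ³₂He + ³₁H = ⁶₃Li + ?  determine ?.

Conserve mass number: 3 + 3 = 6 + A, so A = 0.
Conserve atomic number: 2 + 1 = 3 + Z, so Z = 0.
A = 0 and Z = 0 is ⁰₀γ — a gamma ray.

gamma ray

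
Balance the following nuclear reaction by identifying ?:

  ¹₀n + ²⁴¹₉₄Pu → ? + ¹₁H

Conserve mass number: 1 + 241 = A + 1, so A = 241.
Conserve atomic number: 0 + 94 = Z + 1, so Z = 93.
Z = 93 is neptunium, so the species is ²⁴¹₉₃Np.

Np-241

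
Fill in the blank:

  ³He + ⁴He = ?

Conserve mass number: 3 + 4 = A, so A = 7.
Conserve atomic number: 2 + 2 = Z, so Z = 4.
Z = 4 is beryllium, so the species is ⁷Be.

Be-7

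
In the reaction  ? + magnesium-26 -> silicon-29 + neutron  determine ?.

Conserve mass number: A + 26 = 29 + 1, so A = 4.
Conserve atomic number: Z + 12 = 14 + 0, so Z = 2.
A = 4 and Z = 2 is helium-4 — an alpha particle.

alpha particle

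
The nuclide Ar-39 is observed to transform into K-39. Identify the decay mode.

ΔA = 39 − 39 = 0; ΔZ = 19 − 18 = +1.
A is unchanged and Z rises by 1 — a neutron has become a proton (β⁻ decay).

beta-minus decay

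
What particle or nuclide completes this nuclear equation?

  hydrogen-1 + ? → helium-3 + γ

Conserve mass number: 1 + A = 3 + 0, so A = 2.
Conserve atomic number: 1 + Z = 2 + 0, so Z = 1.
A = 2 and Z = 1 is hydrogen-2 — a deuteron.

deuteron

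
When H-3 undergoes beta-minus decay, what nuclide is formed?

Beta-minus decay: mass number changes by +0, atomic number by +1.
A: 3 = 3; Z: 1 + 1 = 2.
Z = 2 is helium, so the daughter is He-3.

He-3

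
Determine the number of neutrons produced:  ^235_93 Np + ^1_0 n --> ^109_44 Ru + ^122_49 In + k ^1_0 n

5

Conserve mass number: 236 = 109 + 122 + k, so k = 236 − 231 = 5.
Check atomic number: 93 = 44 + 49 + 0 = 93. ✓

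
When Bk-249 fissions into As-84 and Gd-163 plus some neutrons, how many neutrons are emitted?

Conserve mass number: 249 = 84 + 163 + k, so k = 249 − 247 = 2.
Check atomic number: 97 = 33 + 64 + 0 = 97. ✓

2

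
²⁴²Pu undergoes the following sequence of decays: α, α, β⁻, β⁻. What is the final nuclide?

U-234

Start: (A, Z) = (242, 94).
After α: (238, 92).
After α: (234, 90).
After β⁻: (234, 91).
After β⁻: (234, 92).
Z = 92 is uranium.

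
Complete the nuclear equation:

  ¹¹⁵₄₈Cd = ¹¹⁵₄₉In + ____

beta-minus particle

Conserve mass number: 115 = 115 + A, so A = 0.
Conserve atomic number: 48 = 49 + Z, so Z = -1.
A = 0 and Z = -1 is ⁰₋₁e — a beta-minus particle.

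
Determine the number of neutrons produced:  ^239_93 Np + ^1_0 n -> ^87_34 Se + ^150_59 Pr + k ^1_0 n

Conserve mass number: 240 = 87 + 150 + k, so k = 240 − 237 = 3.
Check atomic number: 93 = 34 + 59 + 0 = 93. ✓

3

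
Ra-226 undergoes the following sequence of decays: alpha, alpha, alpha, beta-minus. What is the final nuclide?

Bi-214

Start: (A, Z) = (226, 88).
After α: (222, 86).
After α: (218, 84).
After α: (214, 82).
After β⁻: (214, 83).
Z = 83 is bismuth.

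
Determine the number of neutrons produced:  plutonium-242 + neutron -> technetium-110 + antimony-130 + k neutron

3

Conserve mass number: 243 = 110 + 130 + k, so k = 243 − 240 = 3.
Check atomic number: 94 = 43 + 51 + 0 = 94. ✓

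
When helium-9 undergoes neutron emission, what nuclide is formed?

He-8

Neutron emission: mass number changes by -1, atomic number by +0.
A: 9 − 1 = 8; Z: 2 = 2.
Z = 2 is helium, so the daughter is helium-8.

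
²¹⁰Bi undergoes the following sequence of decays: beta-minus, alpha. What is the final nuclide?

Pb-206

Start: (A, Z) = (210, 83).
After β⁻: (210, 84).
After α: (206, 82).
Z = 82 is lead.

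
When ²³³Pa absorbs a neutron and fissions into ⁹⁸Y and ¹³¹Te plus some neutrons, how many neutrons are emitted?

Conserve mass number: 234 = 98 + 131 + k, so k = 234 − 229 = 5.
Check atomic number: 91 = 39 + 52 + 0 = 91. ✓

5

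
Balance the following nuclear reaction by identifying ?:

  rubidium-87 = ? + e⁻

Conserve mass number: 87 = A + 0, so A = 87.
Conserve atomic number: 37 = Z − 1, so Z = 38.
Z = 38 is strontium, so the species is strontium-87.

Sr-87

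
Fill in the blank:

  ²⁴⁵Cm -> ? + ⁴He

Conserve mass number: 245 = A + 4, so A = 241.
Conserve atomic number: 96 = Z + 2, so Z = 94.
Z = 94 is plutonium, so the species is ²⁴¹Pu.

Pu-241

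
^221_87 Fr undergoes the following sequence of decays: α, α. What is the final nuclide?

Start: (A, Z) = (221, 87).
After α: (217, 85).
After α: (213, 83).
Z = 83 is bismuth.

Bi-213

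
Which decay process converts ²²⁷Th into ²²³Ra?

alpha decay

ΔA = 223 − 227 = -4; ΔZ = 88 − 90 = -2.
A drops by 4 and Z drops by 2 — the signature of alpha emission.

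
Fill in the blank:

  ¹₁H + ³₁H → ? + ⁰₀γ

Conserve mass number: 1 + 3 = A + 0, so A = 4.
Conserve atomic number: 1 + 1 = Z + 0, so Z = 2.
A = 4 and Z = 2 is ⁴₂He — an alpha particle.

He-4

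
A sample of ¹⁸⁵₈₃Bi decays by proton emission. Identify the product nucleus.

Proton emission: mass number changes by -1, atomic number by -1.
A: 185 − 1 = 184; Z: 83 − 1 = 82.
Z = 82 is lead, so the daughter is ¹⁸⁴₈₂Pb.

Pb-184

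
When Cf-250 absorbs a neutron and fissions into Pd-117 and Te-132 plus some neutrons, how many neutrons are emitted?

Conserve mass number: 251 = 117 + 132 + k, so k = 251 − 249 = 2.
Check atomic number: 98 = 46 + 52 + 0 = 98. ✓

2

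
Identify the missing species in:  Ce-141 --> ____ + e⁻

Pr-141

Conserve mass number: 141 = A + 0, so A = 141.
Conserve atomic number: 58 = Z − 1, so Z = 59.
Z = 59 is praseodymium, so the species is Pr-141.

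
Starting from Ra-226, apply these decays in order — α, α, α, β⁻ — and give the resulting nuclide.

Start: (A, Z) = (226, 88).
After α: (222, 86).
After α: (218, 84).
After α: (214, 82).
After β⁻: (214, 83).
Z = 83 is bismuth.

Bi-214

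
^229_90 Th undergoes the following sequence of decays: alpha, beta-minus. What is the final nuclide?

Start: (A, Z) = (229, 90).
After α: (225, 88).
After β⁻: (225, 89).
Z = 89 is actinium.

Ac-225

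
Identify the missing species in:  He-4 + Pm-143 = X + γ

Eu-147

Conserve mass number: 4 + 143 = A + 0, so A = 147.
Conserve atomic number: 2 + 61 = Z + 0, so Z = 63.
Z = 63 is europium, so the species is Eu-147.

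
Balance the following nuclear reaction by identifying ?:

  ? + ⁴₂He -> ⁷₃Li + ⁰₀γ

Conserve mass number: A + 4 = 7 + 0, so A = 3.
Conserve atomic number: Z + 2 = 3 + 0, so Z = 1.
A = 3 and Z = 1 is ³₁H — a triton.

triton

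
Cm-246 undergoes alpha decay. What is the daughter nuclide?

Alpha decay: mass number changes by -4, atomic number by -2.
A: 246 − 4 = 242; Z: 96 − 2 = 94.
Z = 94 is plutonium, so the daughter is Pu-242.

Pu-242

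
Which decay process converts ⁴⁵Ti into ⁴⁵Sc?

beta-plus decay or electron capture

ΔA = 45 − 45 = 0; ΔZ = 21 − 22 = -1.
A is unchanged and Z drops by 1 — a proton has become a neutron (β⁺ emission or electron capture).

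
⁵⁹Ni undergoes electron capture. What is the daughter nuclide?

Electron capture: mass number changes by +0, atomic number by -1.
A: 59 = 59; Z: 28 − 1 = 27.
Z = 27 is cobalt, so the daughter is ⁵⁹Co.

Co-59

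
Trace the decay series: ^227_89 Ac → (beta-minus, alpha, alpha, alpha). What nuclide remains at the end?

Po-215

Start: (A, Z) = (227, 89).
After β⁻: (227, 90).
After α: (223, 88).
After α: (219, 86).
After α: (215, 84).
Z = 84 is polonium.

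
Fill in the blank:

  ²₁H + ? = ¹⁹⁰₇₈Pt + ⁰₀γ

Conserve mass number: 2 + A = 190 + 0, so A = 188.
Conserve atomic number: 1 + Z = 78 + 0, so Z = 77.
Z = 77 is iridium, so the species is ¹⁸⁸₇₇Ir.

Ir-188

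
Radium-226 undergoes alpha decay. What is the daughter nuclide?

Rn-222

Alpha decay: mass number changes by -4, atomic number by -2.
A: 226 − 4 = 222; Z: 88 − 2 = 86.
Z = 86 is radon, so the daughter is radon-222.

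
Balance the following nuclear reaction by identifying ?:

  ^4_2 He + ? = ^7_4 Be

Conserve mass number: 4 + A = 7, so A = 3.
Conserve atomic number: 2 + Z = 4, so Z = 2.
Z = 2 is helium, so the species is ^3_2 He.

He-3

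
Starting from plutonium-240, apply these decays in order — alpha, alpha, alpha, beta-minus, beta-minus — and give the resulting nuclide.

Start: (A, Z) = (240, 94).
After α: (236, 92).
After α: (232, 90).
After α: (228, 88).
After β⁻: (228, 89).
After β⁻: (228, 90).
Z = 90 is thorium.

Th-228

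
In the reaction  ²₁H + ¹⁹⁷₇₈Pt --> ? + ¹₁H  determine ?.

Conserve mass number: 2 + 197 = A + 1, so A = 198.
Conserve atomic number: 1 + 78 = Z + 1, so Z = 78.
Z = 78 is platinum, so the species is ¹⁹⁸₇₈Pt.

Pt-198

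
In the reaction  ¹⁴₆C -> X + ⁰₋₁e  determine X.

Conserve mass number: 14 = A + 0, so A = 14.
Conserve atomic number: 6 = Z − 1, so Z = 7.
Z = 7 is nitrogen, so the species is ¹⁴₇N.

N-14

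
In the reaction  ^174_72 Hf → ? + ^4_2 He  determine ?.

Conserve mass number: 174 = A + 4, so A = 170.
Conserve atomic number: 72 = Z + 2, so Z = 70.
Z = 70 is ytterbium, so the species is ^170_70 Yb.

Yb-170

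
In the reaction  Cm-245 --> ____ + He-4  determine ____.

Conserve mass number: 245 = A + 4, so A = 241.
Conserve atomic number: 96 = Z + 2, so Z = 94.
Z = 94 is plutonium, so the species is Pu-241.

Pu-241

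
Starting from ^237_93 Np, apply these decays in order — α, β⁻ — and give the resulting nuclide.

Start: (A, Z) = (237, 93).
After α: (233, 91).
After β⁻: (233, 92).
Z = 92 is uranium.

U-233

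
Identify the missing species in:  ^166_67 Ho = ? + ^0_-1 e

Er-166

Conserve mass number: 166 = A + 0, so A = 166.
Conserve atomic number: 67 = Z − 1, so Z = 68.
Z = 68 is erbium, so the species is ^166_68 Er.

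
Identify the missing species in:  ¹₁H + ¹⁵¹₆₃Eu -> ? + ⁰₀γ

Gd-152

Conserve mass number: 1 + 151 = A + 0, so A = 152.
Conserve atomic number: 1 + 63 = Z + 0, so Z = 64.
Z = 64 is gadolinium, so the species is ¹⁵²₆₄Gd.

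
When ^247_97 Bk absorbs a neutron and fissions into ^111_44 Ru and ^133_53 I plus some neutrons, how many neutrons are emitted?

Conserve mass number: 248 = 111 + 133 + k, so k = 248 − 244 = 4.
Check atomic number: 97 = 44 + 53 + 0 = 97. ✓

4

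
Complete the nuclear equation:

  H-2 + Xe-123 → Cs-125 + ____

gamma ray

Conserve mass number: 2 + 123 = 125 + A, so A = 0.
Conserve atomic number: 1 + 54 = 55 + Z, so Z = 0.
A = 0 and Z = 0 is γ — a gamma ray.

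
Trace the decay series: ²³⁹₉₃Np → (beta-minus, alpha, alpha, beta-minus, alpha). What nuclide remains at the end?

Start: (A, Z) = (239, 93).
After β⁻: (239, 94).
After α: (235, 92).
After α: (231, 90).
After β⁻: (231, 91).
After α: (227, 89).
Z = 89 is actinium.

Ac-227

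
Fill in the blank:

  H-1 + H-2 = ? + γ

Conserve mass number: 1 + 2 = A + 0, so A = 3.
Conserve atomic number: 1 + 1 = Z + 0, so Z = 2.
Z = 2 is helium, so the species is He-3.

He-3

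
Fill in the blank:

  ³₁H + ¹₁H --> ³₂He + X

neutron

Conserve mass number: 3 + 1 = 3 + A, so A = 1.
Conserve atomic number: 1 + 1 = 2 + Z, so Z = 0.
A = 1 and Z = 0 is ¹₀n — a neutron.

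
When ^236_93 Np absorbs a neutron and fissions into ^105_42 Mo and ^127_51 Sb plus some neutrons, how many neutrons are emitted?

5

Conserve mass number: 237 = 105 + 127 + k, so k = 237 − 232 = 5.
Check atomic number: 93 = 42 + 51 + 0 = 93. ✓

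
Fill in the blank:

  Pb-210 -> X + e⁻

Bi-210

Conserve mass number: 210 = A + 0, so A = 210.
Conserve atomic number: 82 = Z − 1, so Z = 83.
Z = 83 is bismuth, so the species is Bi-210.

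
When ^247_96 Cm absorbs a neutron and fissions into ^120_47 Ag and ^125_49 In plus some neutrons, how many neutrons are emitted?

3

Conserve mass number: 248 = 120 + 125 + k, so k = 248 − 245 = 3.
Check atomic number: 96 = 47 + 49 + 0 = 96. ✓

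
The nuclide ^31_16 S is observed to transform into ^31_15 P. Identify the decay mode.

ΔA = 31 − 31 = 0; ΔZ = 15 − 16 = -1.
A is unchanged and Z drops by 1 — a proton has become a neutron (β⁺ emission or electron capture).

beta-plus decay or electron capture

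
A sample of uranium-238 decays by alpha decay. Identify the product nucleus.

Th-234

Alpha decay: mass number changes by -4, atomic number by -2.
A: 238 − 4 = 234; Z: 92 − 2 = 90.
Z = 90 is thorium, so the daughter is thorium-234.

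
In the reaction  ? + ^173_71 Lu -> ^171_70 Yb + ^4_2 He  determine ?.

Conserve mass number: A + 173 = 171 + 4, so A = 2.
Conserve atomic number: Z + 71 = 70 + 2, so Z = 1.
A = 2 and Z = 1 is ^2_1 H — a deuteron.

deuteron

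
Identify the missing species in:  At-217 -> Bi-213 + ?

Conserve mass number: 217 = 213 + A, so A = 4.
Conserve atomic number: 85 = 83 + Z, so Z = 2.
A = 4 and Z = 2 is He-4 — an alpha particle.

alpha particle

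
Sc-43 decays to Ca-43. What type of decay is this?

ΔA = 43 − 43 = 0; ΔZ = 20 − 21 = -1.
A is unchanged and Z drops by 1 — a proton has become a neutron (β⁺ emission or electron capture).

beta-plus decay or electron capture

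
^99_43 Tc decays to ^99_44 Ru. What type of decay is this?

beta-minus decay

ΔA = 99 − 99 = 0; ΔZ = 44 − 43 = +1.
A is unchanged and Z rises by 1 — a neutron has become a proton (β⁻ decay).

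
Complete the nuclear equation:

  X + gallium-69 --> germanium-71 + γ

Conserve mass number: A + 69 = 71 + 0, so A = 2.
Conserve atomic number: Z + 31 = 32 + 0, so Z = 1.
A = 2 and Z = 1 is hydrogen-2 — a deuteron.

deuteron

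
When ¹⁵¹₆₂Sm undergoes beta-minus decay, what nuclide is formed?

Eu-151

Beta-minus decay: mass number changes by +0, atomic number by +1.
A: 151 = 151; Z: 62 + 1 = 63.
Z = 63 is europium, so the daughter is ¹⁵¹₆₃Eu.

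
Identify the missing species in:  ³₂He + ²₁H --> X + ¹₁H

Conserve mass number: 3 + 2 = A + 1, so A = 4.
Conserve atomic number: 2 + 1 = Z + 1, so Z = 2.
A = 4 and Z = 2 is ⁴₂He — an alpha particle.

He-4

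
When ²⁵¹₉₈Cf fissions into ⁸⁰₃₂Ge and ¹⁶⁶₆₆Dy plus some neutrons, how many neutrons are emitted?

Conserve mass number: 251 = 80 + 166 + k, so k = 251 − 246 = 5.
Check atomic number: 98 = 32 + 66 + 0 = 98. ✓

5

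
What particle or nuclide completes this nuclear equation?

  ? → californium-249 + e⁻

Bk-249

Conserve mass number: A = 249 + 0, so A = 249.
Conserve atomic number: Z = 98 − 1, so Z = 97.
Z = 97 is berkelium, so the species is berkelium-249.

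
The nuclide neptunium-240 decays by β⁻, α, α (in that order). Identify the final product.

Th-232

Start: (A, Z) = (240, 93).
After β⁻: (240, 94).
After α: (236, 92).
After α: (232, 90).
Z = 90 is thorium.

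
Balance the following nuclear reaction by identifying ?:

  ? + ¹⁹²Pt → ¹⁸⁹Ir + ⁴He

proton

Conserve mass number: A + 192 = 189 + 4, so A = 1.
Conserve atomic number: Z + 78 = 77 + 2, so Z = 1.
A = 1 and Z = 1 is ¹H — a proton.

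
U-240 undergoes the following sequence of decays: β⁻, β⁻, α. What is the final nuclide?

Start: (A, Z) = (240, 92).
After β⁻: (240, 93).
After β⁻: (240, 94).
After α: (236, 92).
Z = 92 is uranium.

U-236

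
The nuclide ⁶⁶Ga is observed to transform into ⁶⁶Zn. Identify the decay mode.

ΔA = 66 − 66 = 0; ΔZ = 30 − 31 = -1.
A is unchanged and Z drops by 1 — a proton has become a neutron (β⁺ emission or electron capture).

beta-plus decay or electron capture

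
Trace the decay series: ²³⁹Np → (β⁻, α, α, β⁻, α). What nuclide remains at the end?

Start: (A, Z) = (239, 93).
After β⁻: (239, 94).
After α: (235, 92).
After α: (231, 90).
After β⁻: (231, 91).
After α: (227, 89).
Z = 89 is actinium.

Ac-227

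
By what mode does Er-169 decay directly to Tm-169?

beta-minus decay

ΔA = 169 − 169 = 0; ΔZ = 69 − 68 = +1.
A is unchanged and Z rises by 1 — a neutron has become a proton (β⁻ decay).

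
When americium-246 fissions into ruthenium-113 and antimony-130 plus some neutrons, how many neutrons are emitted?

3

Conserve mass number: 246 = 113 + 130 + k, so k = 246 − 243 = 3.
Check atomic number: 95 = 44 + 51 + 0 = 95. ✓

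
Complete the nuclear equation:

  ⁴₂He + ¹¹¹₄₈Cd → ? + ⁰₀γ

Conserve mass number: 4 + 111 = A + 0, so A = 115.
Conserve atomic number: 2 + 48 = Z + 0, so Z = 50.
Z = 50 is tin, so the species is ¹¹⁵₅₀Sn.

Sn-115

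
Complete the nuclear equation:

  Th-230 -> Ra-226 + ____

Conserve mass number: 230 = 226 + A, so A = 4.
Conserve atomic number: 90 = 88 + Z, so Z = 2.
A = 4 and Z = 2 is He-4 — an alpha particle.

alpha particle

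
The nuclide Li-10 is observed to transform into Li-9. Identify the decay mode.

ΔA = 9 − 10 = -1; ΔZ = 3 − 3 = +0.
A drops by 1 with Z unchanged — a neutron was emitted.

neutron emission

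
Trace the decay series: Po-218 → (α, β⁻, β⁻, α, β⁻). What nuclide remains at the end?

Bi-210

Start: (A, Z) = (218, 84).
After α: (214, 82).
After β⁻: (214, 83).
After β⁻: (214, 84).
After α: (210, 82).
After β⁻: (210, 83).
Z = 83 is bismuth.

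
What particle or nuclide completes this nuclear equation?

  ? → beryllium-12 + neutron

Conserve mass number: A = 12 + 1, so A = 13.
Conserve atomic number: Z = 4 + 0, so Z = 4.
Z = 4 is beryllium, so the species is beryllium-13.

Be-13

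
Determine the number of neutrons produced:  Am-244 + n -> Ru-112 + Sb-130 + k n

Conserve mass number: 245 = 112 + 130 + k, so k = 245 − 242 = 3.
Check atomic number: 95 = 44 + 51 + 0 = 95. ✓

3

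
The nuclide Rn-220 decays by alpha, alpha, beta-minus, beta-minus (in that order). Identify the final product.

Po-212

Start: (A, Z) = (220, 86).
After α: (216, 84).
After α: (212, 82).
After β⁻: (212, 83).
After β⁻: (212, 84).
Z = 84 is polonium.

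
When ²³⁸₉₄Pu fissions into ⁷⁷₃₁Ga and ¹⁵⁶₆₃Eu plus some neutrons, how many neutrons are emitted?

5

Conserve mass number: 238 = 77 + 156 + k, so k = 238 − 233 = 5.
Check atomic number: 94 = 31 + 63 + 0 = 94. ✓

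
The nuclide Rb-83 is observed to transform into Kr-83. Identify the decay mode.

beta-plus decay or electron capture

ΔA = 83 − 83 = 0; ΔZ = 36 − 37 = -1.
A is unchanged and Z drops by 1 — a proton has become a neutron (β⁺ emission or electron capture).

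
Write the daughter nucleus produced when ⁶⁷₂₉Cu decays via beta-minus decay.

Beta-minus decay: mass number changes by +0, atomic number by +1.
A: 67 = 67; Z: 29 + 1 = 30.
Z = 30 is zinc, so the daughter is ⁶⁷₃₀Zn.

Zn-67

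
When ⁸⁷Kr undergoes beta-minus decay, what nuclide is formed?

Rb-87

Beta-minus decay: mass number changes by +0, atomic number by +1.
A: 87 = 87; Z: 36 + 1 = 37.
Z = 37 is rubidium, so the daughter is ⁸⁷Rb.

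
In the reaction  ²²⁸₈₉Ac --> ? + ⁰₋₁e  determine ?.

Conserve mass number: 228 = A + 0, so A = 228.
Conserve atomic number: 89 = Z − 1, so Z = 90.
Z = 90 is thorium, so the species is ²²⁸₉₀Th.

Th-228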